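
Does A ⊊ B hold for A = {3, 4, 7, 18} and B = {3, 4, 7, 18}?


A ⊂ B requires: A ⊆ B AND A ≠ B.
A ⊆ B? Yes
A = B? Yes
A = B, so A is not a PROPER subset.

No, A is not a proper subset of B


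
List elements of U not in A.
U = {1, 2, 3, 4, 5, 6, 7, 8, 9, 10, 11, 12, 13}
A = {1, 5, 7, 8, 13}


Aᶜ = U \ A = elements in U but not in A
U = {1, 2, 3, 4, 5, 6, 7, 8, 9, 10, 11, 12, 13}
A = {1, 5, 7, 8, 13}
Aᶜ = {2, 3, 4, 6, 9, 10, 11, 12}

Aᶜ = {2, 3, 4, 6, 9, 10, 11, 12}


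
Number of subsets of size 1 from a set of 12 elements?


C(n,k) = n! / (k!(n-k)!)
C(12,1) = 12! / (1!11!)
= 12

C(12,1) = 12


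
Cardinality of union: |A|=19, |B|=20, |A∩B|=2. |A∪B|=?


|A ∪ B| = |A| + |B| - |A ∩ B|
= 19 + 20 - 2
= 37

|A ∪ B| = 37


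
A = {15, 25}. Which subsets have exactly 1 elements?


|A| = 2, so A has C(2,1) = 2 subsets of size 1.
Enumerate by choosing 1 elements from A at a time:
{15}, {25}

1-element subsets (2 total): {15}, {25}


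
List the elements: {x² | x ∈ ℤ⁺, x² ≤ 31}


Checking each candidate:
Condition: positive perfect squares ≤ 31
Result = {1, 4, 9, 16, 25}

{1, 4, 9, 16, 25}


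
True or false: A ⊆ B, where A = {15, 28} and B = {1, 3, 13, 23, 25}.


A ⊆ B means every element of A is in B.
Elements in A not in B: {15, 28}
So A ⊄ B.

No, A ⊄ B


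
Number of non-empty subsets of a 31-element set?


Total subsets = 2^n = 2^31 = 2147483648
Non-empty subsets exclude the empty set: 2^n - 1
= 2147483648 - 1
= 2147483647

Number of non-empty subsets = 2147483647


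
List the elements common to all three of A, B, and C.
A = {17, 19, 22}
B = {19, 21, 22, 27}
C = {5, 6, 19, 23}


A ∩ B = {19, 22}
(A ∩ B) ∩ C = {19}

A ∩ B ∩ C = {19}


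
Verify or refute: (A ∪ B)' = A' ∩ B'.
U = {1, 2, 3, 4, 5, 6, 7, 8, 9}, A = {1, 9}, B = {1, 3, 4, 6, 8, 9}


LHS: A ∪ B = {1, 3, 4, 6, 8, 9}
(A ∪ B)' = U \ (A ∪ B) = {2, 5, 7}
A' = {2, 3, 4, 5, 6, 7, 8}, B' = {2, 5, 7}
Claimed RHS: A' ∩ B' = {2, 5, 7}
Identity is VALID: LHS = RHS = {2, 5, 7} ✓

Identity is valid. (A ∪ B)' = A' ∩ B' = {2, 5, 7}


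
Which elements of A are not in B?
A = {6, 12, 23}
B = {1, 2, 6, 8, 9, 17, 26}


A \ B = elements in A but not in B
A = {6, 12, 23}
B = {1, 2, 6, 8, 9, 17, 26}
Remove from A any elements in B
A \ B = {12, 23}

A \ B = {12, 23}


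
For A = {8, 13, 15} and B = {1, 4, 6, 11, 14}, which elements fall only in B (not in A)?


A = {8, 13, 15}
B = {1, 4, 6, 11, 14}
Region: only in B (not in A)
Elements: {1, 4, 6, 11, 14}

Elements only in B (not in A): {1, 4, 6, 11, 14}


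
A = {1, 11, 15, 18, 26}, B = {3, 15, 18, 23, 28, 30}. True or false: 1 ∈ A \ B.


A = {1, 11, 15, 18, 26}, B = {3, 15, 18, 23, 28, 30}
A \ B = elements in A but not in B
A \ B = {1, 11, 26}
Checking if 1 ∈ A \ B
1 is in A \ B → True

1 ∈ A \ B


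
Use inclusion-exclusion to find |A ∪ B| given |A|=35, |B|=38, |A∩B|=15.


|A ∪ B| = |A| + |B| - |A ∩ B|
= 35 + 38 - 15
= 58

|A ∪ B| = 58


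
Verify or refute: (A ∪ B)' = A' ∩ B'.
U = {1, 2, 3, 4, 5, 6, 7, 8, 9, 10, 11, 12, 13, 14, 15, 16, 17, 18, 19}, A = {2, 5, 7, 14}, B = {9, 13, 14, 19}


LHS: A ∪ B = {2, 5, 7, 9, 13, 14, 19}
(A ∪ B)' = U \ (A ∪ B) = {1, 3, 4, 6, 8, 10, 11, 12, 15, 16, 17, 18}
A' = {1, 3, 4, 6, 8, 9, 10, 11, 12, 13, 15, 16, 17, 18, 19}, B' = {1, 2, 3, 4, 5, 6, 7, 8, 10, 11, 12, 15, 16, 17, 18}
Claimed RHS: A' ∩ B' = {1, 3, 4, 6, 8, 10, 11, 12, 15, 16, 17, 18}
Identity is VALID: LHS = RHS = {1, 3, 4, 6, 8, 10, 11, 12, 15, 16, 17, 18} ✓

Identity is valid. (A ∪ B)' = A' ∩ B' = {1, 3, 4, 6, 8, 10, 11, 12, 15, 16, 17, 18}


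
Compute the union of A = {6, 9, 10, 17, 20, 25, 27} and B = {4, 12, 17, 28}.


A ∪ B = all elements in A or B (or both)
A = {6, 9, 10, 17, 20, 25, 27}
B = {4, 12, 17, 28}
A ∪ B = {4, 6, 9, 10, 12, 17, 20, 25, 27, 28}

A ∪ B = {4, 6, 9, 10, 12, 17, 20, 25, 27, 28}


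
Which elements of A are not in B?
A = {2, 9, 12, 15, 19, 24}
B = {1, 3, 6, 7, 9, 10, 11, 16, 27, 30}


A \ B = elements in A but not in B
A = {2, 9, 12, 15, 19, 24}
B = {1, 3, 6, 7, 9, 10, 11, 16, 27, 30}
Remove from A any elements in B
A \ B = {2, 12, 15, 19, 24}

A \ B = {2, 12, 15, 19, 24}


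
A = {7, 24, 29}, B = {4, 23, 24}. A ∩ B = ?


A ∩ B = elements in both A and B
A = {7, 24, 29}
B = {4, 23, 24}
A ∩ B = {24}

A ∩ B = {24}


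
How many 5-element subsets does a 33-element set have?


C(n,k) = n! / (k!(n-k)!)
C(33,5) = 33! / (5!28!)
= 237336

C(33,5) = 237336


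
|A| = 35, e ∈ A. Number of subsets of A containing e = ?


Subsets of A containing e correspond to subsets of A \ {e}, which has 34 elements.
Count = 2^(n-1) = 2^34
= 17179869184

Number of subsets containing e = 17179869184


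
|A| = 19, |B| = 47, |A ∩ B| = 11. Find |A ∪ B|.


|A ∪ B| = |A| + |B| - |A ∩ B|
= 19 + 47 - 11
= 55

|A ∪ B| = 55


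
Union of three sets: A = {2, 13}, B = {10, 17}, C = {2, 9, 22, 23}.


A ∪ B = {2, 10, 13, 17}
(A ∪ B) ∪ C = {2, 9, 10, 13, 17, 22, 23}

A ∪ B ∪ C = {2, 9, 10, 13, 17, 22, 23}


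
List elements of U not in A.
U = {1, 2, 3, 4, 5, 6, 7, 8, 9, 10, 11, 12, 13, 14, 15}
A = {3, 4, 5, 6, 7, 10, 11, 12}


Aᶜ = U \ A = elements in U but not in A
U = {1, 2, 3, 4, 5, 6, 7, 8, 9, 10, 11, 12, 13, 14, 15}
A = {3, 4, 5, 6, 7, 10, 11, 12}
Aᶜ = {1, 2, 8, 9, 13, 14, 15}

Aᶜ = {1, 2, 8, 9, 13, 14, 15}


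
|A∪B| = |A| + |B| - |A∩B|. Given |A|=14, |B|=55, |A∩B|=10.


|A ∪ B| = |A| + |B| - |A ∩ B|
= 14 + 55 - 10
= 59

|A ∪ B| = 59


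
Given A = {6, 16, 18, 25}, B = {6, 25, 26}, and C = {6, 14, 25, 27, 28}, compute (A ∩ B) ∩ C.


A ∩ B = {6, 25}
(A ∩ B) ∩ C = {6, 25}

A ∩ B ∩ C = {6, 25}


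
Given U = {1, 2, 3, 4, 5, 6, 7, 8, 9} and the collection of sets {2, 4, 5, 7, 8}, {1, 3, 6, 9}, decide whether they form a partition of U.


A partition requires: (1) non-empty parts, (2) pairwise disjoint, (3) union = U
Parts: {2, 4, 5, 7, 8}, {1, 3, 6, 9}
Union of parts: {1, 2, 3, 4, 5, 6, 7, 8, 9}
U = {1, 2, 3, 4, 5, 6, 7, 8, 9}
All non-empty? True
Pairwise disjoint? True
Covers U? True

Yes, valid partition


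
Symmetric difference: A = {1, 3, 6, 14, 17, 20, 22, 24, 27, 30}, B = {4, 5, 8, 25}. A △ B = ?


A △ B = (A \ B) ∪ (B \ A) = elements in exactly one of A or B
A \ B = {1, 3, 6, 14, 17, 20, 22, 24, 27, 30}
B \ A = {4, 5, 8, 25}
A △ B = {1, 3, 4, 5, 6, 8, 14, 17, 20, 22, 24, 25, 27, 30}

A △ B = {1, 3, 4, 5, 6, 8, 14, 17, 20, 22, 24, 25, 27, 30}


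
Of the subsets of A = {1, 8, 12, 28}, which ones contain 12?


A subset of A contains 12 iff the remaining 3 elements form any subset of A \ {12}.
Count: 2^(n-1) = 2^3 = 8
Subsets containing 12: {12}, {1, 12}, {8, 12}, {12, 28}, {1, 8, 12}, {1, 12, 28}, {8, 12, 28}, {1, 8, 12, 28}

Subsets containing 12 (8 total): {12}, {1, 12}, {8, 12}, {12, 28}, {1, 8, 12}, {1, 12, 28}, {8, 12, 28}, {1, 8, 12, 28}


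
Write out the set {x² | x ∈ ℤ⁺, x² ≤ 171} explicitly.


Checking each candidate:
Condition: positive perfect squares ≤ 171
Result = {1, 4, 9, 16, 25, 36, 49, 64, 81, 100, 121, 144, 169}

{1, 4, 9, 16, 25, 36, 49, 64, 81, 100, 121, 144, 169}


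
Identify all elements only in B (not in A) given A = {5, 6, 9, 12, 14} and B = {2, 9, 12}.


A = {5, 6, 9, 12, 14}
B = {2, 9, 12}
Region: only in B (not in A)
Elements: {2}

Elements only in B (not in A): {2}


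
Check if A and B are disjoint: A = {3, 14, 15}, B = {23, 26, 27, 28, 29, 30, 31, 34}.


Disjoint means A ∩ B = ∅.
A ∩ B = ∅
A ∩ B = ∅, so A and B are disjoint.

Yes, A and B are disjoint


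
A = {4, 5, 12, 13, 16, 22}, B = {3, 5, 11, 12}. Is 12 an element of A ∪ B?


A = {4, 5, 12, 13, 16, 22}, B = {3, 5, 11, 12}
A ∪ B = all elements in A or B
A ∪ B = {3, 4, 5, 11, 12, 13, 16, 22}
Checking if 12 ∈ A ∪ B
12 is in A ∪ B → True

12 ∈ A ∪ B


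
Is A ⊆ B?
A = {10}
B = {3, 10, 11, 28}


A ⊆ B means every element of A is in B.
All elements of A are in B.
So A ⊆ B.

Yes, A ⊆ B


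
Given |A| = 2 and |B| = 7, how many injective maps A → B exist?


An injection sends each of |A| = 2 inputs to a distinct output in B.
# injections = |B|·(|B|-1)·…·(|B|-|A|+1) = 7! / (7 - 2)!
= 7 × 6
= 42

Number of injections = 42


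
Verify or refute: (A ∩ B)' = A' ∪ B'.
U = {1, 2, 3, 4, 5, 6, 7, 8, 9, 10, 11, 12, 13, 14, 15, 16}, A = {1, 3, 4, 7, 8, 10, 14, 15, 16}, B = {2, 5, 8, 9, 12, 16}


LHS: A ∩ B = {8, 16}
(A ∩ B)' = U \ (A ∩ B) = {1, 2, 3, 4, 5, 6, 7, 9, 10, 11, 12, 13, 14, 15}
A' = {2, 5, 6, 9, 11, 12, 13}, B' = {1, 3, 4, 6, 7, 10, 11, 13, 14, 15}
Claimed RHS: A' ∪ B' = {1, 2, 3, 4, 5, 6, 7, 9, 10, 11, 12, 13, 14, 15}
Identity is VALID: LHS = RHS = {1, 2, 3, 4, 5, 6, 7, 9, 10, 11, 12, 13, 14, 15} ✓

Identity is valid. (A ∩ B)' = A' ∪ B' = {1, 2, 3, 4, 5, 6, 7, 9, 10, 11, 12, 13, 14, 15}


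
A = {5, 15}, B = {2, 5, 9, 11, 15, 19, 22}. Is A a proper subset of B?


A ⊂ B requires: A ⊆ B AND A ≠ B.
A ⊆ B? Yes
A = B? No
A ⊂ B: Yes (A is a proper subset of B)

Yes, A ⊂ B


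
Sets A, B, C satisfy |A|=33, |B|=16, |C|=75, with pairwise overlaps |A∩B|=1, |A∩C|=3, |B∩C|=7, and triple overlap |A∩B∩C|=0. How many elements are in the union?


|A∪B∪C| = |A|+|B|+|C| - |A∩B|-|A∩C|-|B∩C| + |A∩B∩C|
= 33+16+75 - 1-3-7 + 0
= 124 - 11 + 0
= 113

|A ∪ B ∪ C| = 113


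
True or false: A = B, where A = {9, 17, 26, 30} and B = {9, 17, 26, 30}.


Two sets are equal iff they have exactly the same elements.
A = {9, 17, 26, 30}
B = {9, 17, 26, 30}
Same elements → A = B

Yes, A = B


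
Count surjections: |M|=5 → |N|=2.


n = |M| = 5, k = |N| = 2. Surjections via inclusion-exclusion:
S(n,k) = Σ(-1)^i × C(k,i) × (k-i)^n, i=0 to k
i=0: (-1)^0×C(2,0)×2^5 = 32
i=1: (-1)^1×C(2,1)×1^5 = -2
i=2: (-1)^2×C(2,2)×0^5 = 0
Total = 30

Number of surjections = 30


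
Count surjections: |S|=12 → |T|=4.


n = |S| = 12, k = |T| = 4. Surjections via inclusion-exclusion:
S(n,k) = Σ(-1)^i × C(k,i) × (k-i)^n, i=0 to k
i=0: (-1)^0×C(4,0)×4^12 = 16777216
i=1: (-1)^1×C(4,1)×3^12 = -2125764
i=2: (-1)^2×C(4,2)×2^12 = 24576
i=3: (-1)^3×C(4,3)×1^12 = -4
i=4: (-1)^4×C(4,4)×0^12 = 0
Total = 14676024

Number of surjections = 14676024


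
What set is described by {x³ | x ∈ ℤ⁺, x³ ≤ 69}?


Checking each candidate:
Condition: positive perfect cubes ≤ 69
Result = {1, 8, 27, 64}

{1, 8, 27, 64}


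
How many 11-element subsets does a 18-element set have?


C(n,k) = n! / (k!(n-k)!)
C(18,11) = 18! / (11!7!)
= 31824

C(18,11) = 31824


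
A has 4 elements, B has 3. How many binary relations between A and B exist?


A relation from A to B is any subset of A × B.
|A × B| = 4 × 3 = 12
# relations = 2^|A × B| = 2^12 = 4096

Number of relations = 4096


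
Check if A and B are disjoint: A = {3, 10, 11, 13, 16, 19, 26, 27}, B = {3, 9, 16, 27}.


Disjoint means A ∩ B = ∅.
A ∩ B = {3, 16, 27}
A ∩ B ≠ ∅, so A and B are NOT disjoint.

No, A and B are not disjoint (A ∩ B = {3, 16, 27})


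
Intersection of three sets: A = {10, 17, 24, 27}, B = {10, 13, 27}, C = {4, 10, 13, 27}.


A ∩ B = {10, 27}
(A ∩ B) ∩ C = {10, 27}

A ∩ B ∩ C = {10, 27}


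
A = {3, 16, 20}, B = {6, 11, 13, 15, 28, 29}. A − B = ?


A \ B = elements in A but not in B
A = {3, 16, 20}
B = {6, 11, 13, 15, 28, 29}
Remove from A any elements in B
A \ B = {3, 16, 20}

A \ B = {3, 16, 20}


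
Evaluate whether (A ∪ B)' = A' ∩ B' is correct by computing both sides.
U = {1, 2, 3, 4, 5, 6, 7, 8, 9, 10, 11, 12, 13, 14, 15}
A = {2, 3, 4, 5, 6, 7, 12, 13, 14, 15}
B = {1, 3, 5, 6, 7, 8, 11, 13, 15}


LHS: A ∪ B = {1, 2, 3, 4, 5, 6, 7, 8, 11, 12, 13, 14, 15}
(A ∪ B)' = U \ (A ∪ B) = {9, 10}
A' = {1, 8, 9, 10, 11}, B' = {2, 4, 9, 10, 12, 14}
Claimed RHS: A' ∩ B' = {9, 10}
Identity is VALID: LHS = RHS = {9, 10} ✓

Identity is valid. (A ∪ B)' = A' ∩ B' = {9, 10}


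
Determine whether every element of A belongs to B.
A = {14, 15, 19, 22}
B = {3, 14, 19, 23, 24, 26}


A ⊆ B means every element of A is in B.
Elements in A not in B: {15, 22}
So A ⊄ B.

No, A ⊄ B


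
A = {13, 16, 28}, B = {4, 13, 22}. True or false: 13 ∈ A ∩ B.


A = {13, 16, 28}, B = {4, 13, 22}
A ∩ B = elements in both A and B
A ∩ B = {13}
Checking if 13 ∈ A ∩ B
13 is in A ∩ B → True

13 ∈ A ∩ B


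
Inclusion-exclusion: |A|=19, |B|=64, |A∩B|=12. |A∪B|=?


|A ∪ B| = |A| + |B| - |A ∩ B|
= 19 + 64 - 12
= 71

|A ∪ B| = 71


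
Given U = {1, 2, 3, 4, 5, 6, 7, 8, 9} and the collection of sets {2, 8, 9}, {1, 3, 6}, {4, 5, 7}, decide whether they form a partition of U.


A partition requires: (1) non-empty parts, (2) pairwise disjoint, (3) union = U
Parts: {2, 8, 9}, {1, 3, 6}, {4, 5, 7}
Union of parts: {1, 2, 3, 4, 5, 6, 7, 8, 9}
U = {1, 2, 3, 4, 5, 6, 7, 8, 9}
All non-empty? True
Pairwise disjoint? True
Covers U? True

Yes, valid partition


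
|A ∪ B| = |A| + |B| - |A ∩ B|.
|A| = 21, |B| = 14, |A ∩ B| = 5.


|A ∪ B| = |A| + |B| - |A ∩ B|
= 21 + 14 - 5
= 30

|A ∪ B| = 30


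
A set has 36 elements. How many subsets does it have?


Number of subsets = 2^n
= 2^36
= 68719476736

|P(A)| = 68719476736


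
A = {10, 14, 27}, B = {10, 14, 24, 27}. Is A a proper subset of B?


A ⊂ B requires: A ⊆ B AND A ≠ B.
A ⊆ B? Yes
A = B? No
A ⊂ B: Yes (A is a proper subset of B)

Yes, A ⊂ B


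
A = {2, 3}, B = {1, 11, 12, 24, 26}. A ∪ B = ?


A ∪ B = all elements in A or B (or both)
A = {2, 3}
B = {1, 11, 12, 24, 26}
A ∪ B = {1, 2, 3, 11, 12, 24, 26}

A ∪ B = {1, 2, 3, 11, 12, 24, 26}


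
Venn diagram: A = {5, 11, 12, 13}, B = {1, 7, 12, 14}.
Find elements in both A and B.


A = {5, 11, 12, 13}
B = {1, 7, 12, 14}
Region: in both A and B
Elements: {12}

Elements in both A and B: {12}


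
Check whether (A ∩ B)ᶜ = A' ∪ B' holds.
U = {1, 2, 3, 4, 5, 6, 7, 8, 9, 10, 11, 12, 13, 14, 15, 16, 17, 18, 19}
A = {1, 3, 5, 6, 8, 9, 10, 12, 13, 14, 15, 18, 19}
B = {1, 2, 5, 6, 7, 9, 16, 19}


LHS: A ∩ B = {1, 5, 6, 9, 19}
(A ∩ B)' = U \ (A ∩ B) = {2, 3, 4, 7, 8, 10, 11, 12, 13, 14, 15, 16, 17, 18}
A' = {2, 4, 7, 11, 16, 17}, B' = {3, 4, 8, 10, 11, 12, 13, 14, 15, 17, 18}
Claimed RHS: A' ∪ B' = {2, 3, 4, 7, 8, 10, 11, 12, 13, 14, 15, 16, 17, 18}
Identity is VALID: LHS = RHS = {2, 3, 4, 7, 8, 10, 11, 12, 13, 14, 15, 16, 17, 18} ✓

Identity is valid. (A ∩ B)' = A' ∪ B' = {2, 3, 4, 7, 8, 10, 11, 12, 13, 14, 15, 16, 17, 18}


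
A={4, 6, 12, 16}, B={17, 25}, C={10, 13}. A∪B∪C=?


A ∪ B = {4, 6, 12, 16, 17, 25}
(A ∪ B) ∪ C = {4, 6, 10, 12, 13, 16, 17, 25}

A ∪ B ∪ C = {4, 6, 10, 12, 13, 16, 17, 25}


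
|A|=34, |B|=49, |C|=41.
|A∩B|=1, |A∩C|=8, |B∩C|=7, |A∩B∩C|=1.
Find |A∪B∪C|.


|A∪B∪C| = |A|+|B|+|C| - |A∩B|-|A∩C|-|B∩C| + |A∩B∩C|
= 34+49+41 - 1-8-7 + 1
= 124 - 16 + 1
= 109

|A ∪ B ∪ C| = 109


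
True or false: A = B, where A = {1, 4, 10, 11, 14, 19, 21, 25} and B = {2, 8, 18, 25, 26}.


Two sets are equal iff they have exactly the same elements.
A = {1, 4, 10, 11, 14, 19, 21, 25}
B = {2, 8, 18, 25, 26}
Differences: {1, 2, 4, 8, 10, 11, 14, 18, 19, 21, 26}
A ≠ B

No, A ≠ B


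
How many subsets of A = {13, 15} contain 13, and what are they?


A subset of A contains 13 iff the remaining 1 elements form any subset of A \ {13}.
Count: 2^(n-1) = 2^1 = 2
Subsets containing 13: {13}, {13, 15}

Subsets containing 13 (2 total): {13}, {13, 15}


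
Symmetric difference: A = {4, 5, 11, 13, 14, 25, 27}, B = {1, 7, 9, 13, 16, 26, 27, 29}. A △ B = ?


A △ B = (A \ B) ∪ (B \ A) = elements in exactly one of A or B
A \ B = {4, 5, 11, 14, 25}
B \ A = {1, 7, 9, 16, 26, 29}
A △ B = {1, 4, 5, 7, 9, 11, 14, 16, 25, 26, 29}

A △ B = {1, 4, 5, 7, 9, 11, 14, 16, 25, 26, 29}


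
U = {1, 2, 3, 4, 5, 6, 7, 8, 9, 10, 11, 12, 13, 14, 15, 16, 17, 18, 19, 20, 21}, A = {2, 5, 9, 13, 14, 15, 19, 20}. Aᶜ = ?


Aᶜ = U \ A = elements in U but not in A
U = {1, 2, 3, 4, 5, 6, 7, 8, 9, 10, 11, 12, 13, 14, 15, 16, 17, 18, 19, 20, 21}
A = {2, 5, 9, 13, 14, 15, 19, 20}
Aᶜ = {1, 3, 4, 6, 7, 8, 10, 11, 12, 16, 17, 18, 21}

Aᶜ = {1, 3, 4, 6, 7, 8, 10, 11, 12, 16, 17, 18, 21}


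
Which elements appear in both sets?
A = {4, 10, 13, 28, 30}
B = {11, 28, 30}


A ∩ B = elements in both A and B
A = {4, 10, 13, 28, 30}
B = {11, 28, 30}
A ∩ B = {28, 30}

A ∩ B = {28, 30}


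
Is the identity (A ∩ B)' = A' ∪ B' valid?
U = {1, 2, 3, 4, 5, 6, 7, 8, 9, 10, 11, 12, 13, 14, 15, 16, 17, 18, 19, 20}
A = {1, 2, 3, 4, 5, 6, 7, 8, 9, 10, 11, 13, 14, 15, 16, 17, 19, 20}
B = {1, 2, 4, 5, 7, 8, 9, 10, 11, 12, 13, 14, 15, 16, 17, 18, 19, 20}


LHS: A ∩ B = {1, 2, 4, 5, 7, 8, 9, 10, 11, 13, 14, 15, 16, 17, 19, 20}
(A ∩ B)' = U \ (A ∩ B) = {3, 6, 12, 18}
A' = {12, 18}, B' = {3, 6}
Claimed RHS: A' ∪ B' = {3, 6, 12, 18}
Identity is VALID: LHS = RHS = {3, 6, 12, 18} ✓

Identity is valid. (A ∩ B)' = A' ∪ B' = {3, 6, 12, 18}


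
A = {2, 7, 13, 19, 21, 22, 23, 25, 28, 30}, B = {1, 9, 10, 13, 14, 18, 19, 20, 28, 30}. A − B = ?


A \ B = elements in A but not in B
A = {2, 7, 13, 19, 21, 22, 23, 25, 28, 30}
B = {1, 9, 10, 13, 14, 18, 19, 20, 28, 30}
Remove from A any elements in B
A \ B = {2, 7, 21, 22, 23, 25}

A \ B = {2, 7, 21, 22, 23, 25}


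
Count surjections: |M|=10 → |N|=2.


n = |M| = 10, k = |N| = 2. Surjections via inclusion-exclusion:
S(n,k) = Σ(-1)^i × C(k,i) × (k-i)^n, i=0 to k
i=0: (-1)^0×C(2,0)×2^10 = 1024
i=1: (-1)^1×C(2,1)×1^10 = -2
i=2: (-1)^2×C(2,2)×0^10 = 0
Total = 1022

Number of surjections = 1022


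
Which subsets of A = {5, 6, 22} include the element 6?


A subset of A contains 6 iff the remaining 2 elements form any subset of A \ {6}.
Count: 2^(n-1) = 2^2 = 4
Subsets containing 6: {6}, {5, 6}, {6, 22}, {5, 6, 22}

Subsets containing 6 (4 total): {6}, {5, 6}, {6, 22}, {5, 6, 22}


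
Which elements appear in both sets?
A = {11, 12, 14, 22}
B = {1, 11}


A ∩ B = elements in both A and B
A = {11, 12, 14, 22}
B = {1, 11}
A ∩ B = {11}

A ∩ B = {11}


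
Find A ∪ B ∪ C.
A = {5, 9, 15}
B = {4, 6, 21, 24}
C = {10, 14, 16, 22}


A ∪ B = {4, 5, 6, 9, 15, 21, 24}
(A ∪ B) ∪ C = {4, 5, 6, 9, 10, 14, 15, 16, 21, 22, 24}

A ∪ B ∪ C = {4, 5, 6, 9, 10, 14, 15, 16, 21, 22, 24}


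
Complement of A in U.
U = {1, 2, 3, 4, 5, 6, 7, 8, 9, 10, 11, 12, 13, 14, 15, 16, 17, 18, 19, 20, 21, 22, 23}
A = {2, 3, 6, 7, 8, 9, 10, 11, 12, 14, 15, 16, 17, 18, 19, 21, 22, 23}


Aᶜ = U \ A = elements in U but not in A
U = {1, 2, 3, 4, 5, 6, 7, 8, 9, 10, 11, 12, 13, 14, 15, 16, 17, 18, 19, 20, 21, 22, 23}
A = {2, 3, 6, 7, 8, 9, 10, 11, 12, 14, 15, 16, 17, 18, 19, 21, 22, 23}
Aᶜ = {1, 4, 5, 13, 20}

Aᶜ = {1, 4, 5, 13, 20}


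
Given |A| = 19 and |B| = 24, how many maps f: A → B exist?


Each of |A| = 19 inputs maps to any of |B| = 24 outputs.
# functions = |B|^|A| = 24^19
= 167499529910025153071284224

Number of functions = 167499529910025153071284224


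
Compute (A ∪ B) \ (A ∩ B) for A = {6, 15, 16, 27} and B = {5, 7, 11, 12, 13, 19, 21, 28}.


A △ B = (A \ B) ∪ (B \ A) = elements in exactly one of A or B
A \ B = {6, 15, 16, 27}
B \ A = {5, 7, 11, 12, 13, 19, 21, 28}
A △ B = {5, 6, 7, 11, 12, 13, 15, 16, 19, 21, 27, 28}

A △ B = {5, 6, 7, 11, 12, 13, 15, 16, 19, 21, 27, 28}


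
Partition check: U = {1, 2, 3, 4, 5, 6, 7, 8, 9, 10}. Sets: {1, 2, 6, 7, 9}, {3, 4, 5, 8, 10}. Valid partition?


A partition requires: (1) non-empty parts, (2) pairwise disjoint, (3) union = U
Parts: {1, 2, 6, 7, 9}, {3, 4, 5, 8, 10}
Union of parts: {1, 2, 3, 4, 5, 6, 7, 8, 9, 10}
U = {1, 2, 3, 4, 5, 6, 7, 8, 9, 10}
All non-empty? True
Pairwise disjoint? True
Covers U? True

Yes, valid partition


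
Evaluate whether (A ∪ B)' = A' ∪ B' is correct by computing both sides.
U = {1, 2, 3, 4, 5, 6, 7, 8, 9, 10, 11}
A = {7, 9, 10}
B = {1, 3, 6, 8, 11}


LHS: A ∪ B = {1, 3, 6, 7, 8, 9, 10, 11}
(A ∪ B)' = U \ (A ∪ B) = {2, 4, 5}
A' = {1, 2, 3, 4, 5, 6, 8, 11}, B' = {2, 4, 5, 7, 9, 10}
Claimed RHS: A' ∪ B' = {1, 2, 3, 4, 5, 6, 7, 8, 9, 10, 11}
Identity is INVALID: LHS = {2, 4, 5} but the RHS claimed here equals {1, 2, 3, 4, 5, 6, 7, 8, 9, 10, 11}. The correct form is (A ∪ B)' = A' ∩ B'.

Identity is invalid: (A ∪ B)' = {2, 4, 5} but A' ∪ B' = {1, 2, 3, 4, 5, 6, 7, 8, 9, 10, 11}. The correct De Morgan law is (A ∪ B)' = A' ∩ B'.


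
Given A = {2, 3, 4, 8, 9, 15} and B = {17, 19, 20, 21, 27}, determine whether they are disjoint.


Disjoint means A ∩ B = ∅.
A ∩ B = ∅
A ∩ B = ∅, so A and B are disjoint.

Yes, A and B are disjoint


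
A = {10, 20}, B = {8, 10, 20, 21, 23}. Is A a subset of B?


A ⊆ B means every element of A is in B.
All elements of A are in B.
So A ⊆ B.

Yes, A ⊆ B


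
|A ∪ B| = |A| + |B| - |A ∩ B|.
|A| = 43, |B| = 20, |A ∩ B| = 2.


|A ∪ B| = |A| + |B| - |A ∩ B|
= 43 + 20 - 2
= 61

|A ∪ B| = 61


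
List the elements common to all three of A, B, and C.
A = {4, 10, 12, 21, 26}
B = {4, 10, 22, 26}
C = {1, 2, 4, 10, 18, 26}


A ∩ B = {4, 10, 26}
(A ∩ B) ∩ C = {4, 10, 26}

A ∩ B ∩ C = {4, 10, 26}


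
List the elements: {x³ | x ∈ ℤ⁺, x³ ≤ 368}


Checking each candidate:
Condition: positive perfect cubes ≤ 368
Result = {1, 8, 27, 64, 125, 216, 343}

{1, 8, 27, 64, 125, 216, 343}


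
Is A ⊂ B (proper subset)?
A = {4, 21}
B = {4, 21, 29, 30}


A ⊂ B requires: A ⊆ B AND A ≠ B.
A ⊆ B? Yes
A = B? No
A ⊂ B: Yes (A is a proper subset of B)

Yes, A ⊂ B


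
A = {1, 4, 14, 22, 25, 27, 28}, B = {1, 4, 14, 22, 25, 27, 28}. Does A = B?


Two sets are equal iff they have exactly the same elements.
A = {1, 4, 14, 22, 25, 27, 28}
B = {1, 4, 14, 22, 25, 27, 28}
Same elements → A = B

Yes, A = B


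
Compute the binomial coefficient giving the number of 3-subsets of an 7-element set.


C(n,k) = n! / (k!(n-k)!)
C(7,3) = 7! / (3!4!)
= 35

C(7,3) = 35


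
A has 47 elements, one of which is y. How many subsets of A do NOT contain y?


Subsets of A avoiding y are subsets of A \ {y}, which has 46 elements.
Count = 2^(n-1) = 2^46
= 70368744177664

Number of subsets avoiding y = 70368744177664


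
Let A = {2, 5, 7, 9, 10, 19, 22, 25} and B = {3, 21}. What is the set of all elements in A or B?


A ∪ B = all elements in A or B (or both)
A = {2, 5, 7, 9, 10, 19, 22, 25}
B = {3, 21}
A ∪ B = {2, 3, 5, 7, 9, 10, 19, 21, 22, 25}

A ∪ B = {2, 3, 5, 7, 9, 10, 19, 21, 22, 25}


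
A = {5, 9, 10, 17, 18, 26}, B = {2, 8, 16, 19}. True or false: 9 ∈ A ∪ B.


A = {5, 9, 10, 17, 18, 26}, B = {2, 8, 16, 19}
A ∪ B = all elements in A or B
A ∪ B = {2, 5, 8, 9, 10, 16, 17, 18, 19, 26}
Checking if 9 ∈ A ∪ B
9 is in A ∪ B → True

9 ∈ A ∪ B


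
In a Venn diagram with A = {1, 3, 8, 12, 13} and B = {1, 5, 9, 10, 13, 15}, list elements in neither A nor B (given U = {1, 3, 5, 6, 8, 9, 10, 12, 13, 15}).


A = {1, 3, 8, 12, 13}
B = {1, 5, 9, 10, 13, 15}
Region: in neither A nor B (given U = {1, 3, 5, 6, 8, 9, 10, 12, 13, 15})
Elements: {6}

Elements in neither A nor B (given U = {1, 3, 5, 6, 8, 9, 10, 12, 13, 15}): {6}


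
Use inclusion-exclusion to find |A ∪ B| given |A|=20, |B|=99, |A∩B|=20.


|A ∪ B| = |A| + |B| - |A ∩ B|
= 20 + 99 - 20
= 99

|A ∪ B| = 99


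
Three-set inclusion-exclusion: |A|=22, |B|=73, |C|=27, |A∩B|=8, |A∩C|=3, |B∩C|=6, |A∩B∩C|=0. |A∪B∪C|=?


|A∪B∪C| = |A|+|B|+|C| - |A∩B|-|A∩C|-|B∩C| + |A∩B∩C|
= 22+73+27 - 8-3-6 + 0
= 122 - 17 + 0
= 105

|A ∪ B ∪ C| = 105


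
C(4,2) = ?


C(n,k) = n! / (k!(n-k)!)
C(4,2) = 4! / (2!2!)
= 6

C(4,2) = 6


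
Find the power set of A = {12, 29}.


|A| = 2, so |P(A)| = 2^2 = 4
Enumerate subsets by cardinality (0 to 2):
∅, {12}, {29}, {12, 29}

P(A) has 4 subsets: ∅, {12}, {29}, {12, 29}


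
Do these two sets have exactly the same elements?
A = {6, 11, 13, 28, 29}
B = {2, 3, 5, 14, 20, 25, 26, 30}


Two sets are equal iff they have exactly the same elements.
A = {6, 11, 13, 28, 29}
B = {2, 3, 5, 14, 20, 25, 26, 30}
Differences: {2, 3, 5, 6, 11, 13, 14, 20, 25, 26, 28, 29, 30}
A ≠ B

No, A ≠ B


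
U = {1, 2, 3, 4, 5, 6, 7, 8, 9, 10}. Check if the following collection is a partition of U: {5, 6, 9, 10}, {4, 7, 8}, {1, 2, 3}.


A partition requires: (1) non-empty parts, (2) pairwise disjoint, (3) union = U
Parts: {5, 6, 9, 10}, {4, 7, 8}, {1, 2, 3}
Union of parts: {1, 2, 3, 4, 5, 6, 7, 8, 9, 10}
U = {1, 2, 3, 4, 5, 6, 7, 8, 9, 10}
All non-empty? True
Pairwise disjoint? True
Covers U? True

Yes, valid partition


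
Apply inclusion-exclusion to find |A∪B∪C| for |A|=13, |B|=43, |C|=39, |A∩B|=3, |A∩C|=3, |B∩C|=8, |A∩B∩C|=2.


|A∪B∪C| = |A|+|B|+|C| - |A∩B|-|A∩C|-|B∩C| + |A∩B∩C|
= 13+43+39 - 3-3-8 + 2
= 95 - 14 + 2
= 83

|A ∪ B ∪ C| = 83


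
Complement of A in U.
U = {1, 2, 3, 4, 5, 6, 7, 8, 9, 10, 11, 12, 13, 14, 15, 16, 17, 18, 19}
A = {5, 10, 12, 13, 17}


Aᶜ = U \ A = elements in U but not in A
U = {1, 2, 3, 4, 5, 6, 7, 8, 9, 10, 11, 12, 13, 14, 15, 16, 17, 18, 19}
A = {5, 10, 12, 13, 17}
Aᶜ = {1, 2, 3, 4, 6, 7, 8, 9, 11, 14, 15, 16, 18, 19}

Aᶜ = {1, 2, 3, 4, 6, 7, 8, 9, 11, 14, 15, 16, 18, 19}


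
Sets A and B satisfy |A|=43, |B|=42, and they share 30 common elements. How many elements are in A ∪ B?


|A ∪ B| = |A| + |B| - |A ∩ B|
= 43 + 42 - 30
= 55

|A ∪ B| = 55


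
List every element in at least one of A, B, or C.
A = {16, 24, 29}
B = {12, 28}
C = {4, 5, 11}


A ∪ B = {12, 16, 24, 28, 29}
(A ∪ B) ∪ C = {4, 5, 11, 12, 16, 24, 28, 29}

A ∪ B ∪ C = {4, 5, 11, 12, 16, 24, 28, 29}


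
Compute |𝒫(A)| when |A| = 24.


Number of subsets = 2^n
= 2^24
= 16777216

|P(A)| = 16777216


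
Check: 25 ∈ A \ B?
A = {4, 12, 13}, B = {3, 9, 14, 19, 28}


A = {4, 12, 13}, B = {3, 9, 14, 19, 28}
A \ B = elements in A but not in B
A \ B = {4, 12, 13}
Checking if 25 ∈ A \ B
25 is not in A \ B → False

25 ∉ A \ B


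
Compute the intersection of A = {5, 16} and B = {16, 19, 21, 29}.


A ∩ B = elements in both A and B
A = {5, 16}
B = {16, 19, 21, 29}
A ∩ B = {16}

A ∩ B = {16}


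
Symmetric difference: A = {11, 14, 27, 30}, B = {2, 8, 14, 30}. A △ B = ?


A △ B = (A \ B) ∪ (B \ A) = elements in exactly one of A or B
A \ B = {11, 27}
B \ A = {2, 8}
A △ B = {2, 8, 11, 27}

A △ B = {2, 8, 11, 27}


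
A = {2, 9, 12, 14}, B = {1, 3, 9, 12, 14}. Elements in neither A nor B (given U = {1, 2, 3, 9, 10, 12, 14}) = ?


A = {2, 9, 12, 14}
B = {1, 3, 9, 12, 14}
Region: in neither A nor B (given U = {1, 2, 3, 9, 10, 12, 14})
Elements: {10}

Elements in neither A nor B (given U = {1, 2, 3, 9, 10, 12, 14}): {10}


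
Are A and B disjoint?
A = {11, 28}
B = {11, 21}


Disjoint means A ∩ B = ∅.
A ∩ B = {11}
A ∩ B ≠ ∅, so A and B are NOT disjoint.

No, A and B are not disjoint (A ∩ B = {11})


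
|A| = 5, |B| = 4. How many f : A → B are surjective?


n = |A| = 5, k = |B| = 4. Surjections via inclusion-exclusion:
S(n,k) = Σ(-1)^i × C(k,i) × (k-i)^n, i=0 to k
i=0: (-1)^0×C(4,0)×4^5 = 1024
i=1: (-1)^1×C(4,1)×3^5 = -972
i=2: (-1)^2×C(4,2)×2^5 = 192
i=3: (-1)^3×C(4,3)×1^5 = -4
i=4: (-1)^4×C(4,4)×0^5 = 0
Total = 240

Number of surjections = 240


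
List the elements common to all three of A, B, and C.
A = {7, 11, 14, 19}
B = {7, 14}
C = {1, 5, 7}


A ∩ B = {7, 14}
(A ∩ B) ∩ C = {7}

A ∩ B ∩ C = {7}


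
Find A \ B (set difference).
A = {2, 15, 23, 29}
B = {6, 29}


A \ B = elements in A but not in B
A = {2, 15, 23, 29}
B = {6, 29}
Remove from A any elements in B
A \ B = {2, 15, 23}

A \ B = {2, 15, 23}


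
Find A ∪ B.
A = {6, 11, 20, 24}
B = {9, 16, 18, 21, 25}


A ∪ B = all elements in A or B (or both)
A = {6, 11, 20, 24}
B = {9, 16, 18, 21, 25}
A ∪ B = {6, 9, 11, 16, 18, 20, 21, 24, 25}

A ∪ B = {6, 9, 11, 16, 18, 20, 21, 24, 25}


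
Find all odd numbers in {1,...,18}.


Checking each candidate:
Condition: odd numbers in {1,...,18}
Result = {1, 3, 5, 7, 9, 11, 13, 15, 17}

{1, 3, 5, 7, 9, 11, 13, 15, 17}


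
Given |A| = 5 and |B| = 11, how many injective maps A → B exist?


An injection sends each of |A| = 5 inputs to a distinct output in B.
# injections = |B|·(|B|-1)·…·(|B|-|A|+1) = 11! / (11 - 5)!
= 11 × 10 × 9 × 8 × 7
= 55440

Number of injections = 55440


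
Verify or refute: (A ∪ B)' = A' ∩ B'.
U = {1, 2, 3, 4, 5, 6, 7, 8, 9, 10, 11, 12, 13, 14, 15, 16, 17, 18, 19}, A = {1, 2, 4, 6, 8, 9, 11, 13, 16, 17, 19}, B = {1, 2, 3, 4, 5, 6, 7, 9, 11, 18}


LHS: A ∪ B = {1, 2, 3, 4, 5, 6, 7, 8, 9, 11, 13, 16, 17, 18, 19}
(A ∪ B)' = U \ (A ∪ B) = {10, 12, 14, 15}
A' = {3, 5, 7, 10, 12, 14, 15, 18}, B' = {8, 10, 12, 13, 14, 15, 16, 17, 19}
Claimed RHS: A' ∩ B' = {10, 12, 14, 15}
Identity is VALID: LHS = RHS = {10, 12, 14, 15} ✓

Identity is valid. (A ∪ B)' = A' ∩ B' = {10, 12, 14, 15}


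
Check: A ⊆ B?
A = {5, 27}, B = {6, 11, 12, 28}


A ⊆ B means every element of A is in B.
Elements in A not in B: {5, 27}
So A ⊄ B.

No, A ⊄ B


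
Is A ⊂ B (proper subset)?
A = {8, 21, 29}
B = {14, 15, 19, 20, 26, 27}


A ⊂ B requires: A ⊆ B AND A ≠ B.
A ⊆ B? No
A ⊄ B, so A is not a proper subset.

No, A is not a proper subset of B


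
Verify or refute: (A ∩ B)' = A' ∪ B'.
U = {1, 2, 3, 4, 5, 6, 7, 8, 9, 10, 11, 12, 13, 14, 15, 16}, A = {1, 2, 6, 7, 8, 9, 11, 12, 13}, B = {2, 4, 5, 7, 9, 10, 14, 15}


LHS: A ∩ B = {2, 7, 9}
(A ∩ B)' = U \ (A ∩ B) = {1, 3, 4, 5, 6, 8, 10, 11, 12, 13, 14, 15, 16}
A' = {3, 4, 5, 10, 14, 15, 16}, B' = {1, 3, 6, 8, 11, 12, 13, 16}
Claimed RHS: A' ∪ B' = {1, 3, 4, 5, 6, 8, 10, 11, 12, 13, 14, 15, 16}
Identity is VALID: LHS = RHS = {1, 3, 4, 5, 6, 8, 10, 11, 12, 13, 14, 15, 16} ✓

Identity is valid. (A ∩ B)' = A' ∪ B' = {1, 3, 4, 5, 6, 8, 10, 11, 12, 13, 14, 15, 16}


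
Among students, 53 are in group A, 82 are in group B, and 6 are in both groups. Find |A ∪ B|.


|A ∪ B| = |A| + |B| - |A ∩ B|
= 53 + 82 - 6
= 129

|A ∪ B| = 129


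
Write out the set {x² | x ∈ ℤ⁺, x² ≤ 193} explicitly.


Checking each candidate:
Condition: positive perfect squares ≤ 193
Result = {1, 4, 9, 16, 25, 36, 49, 64, 81, 100, 121, 144, 169}

{1, 4, 9, 16, 25, 36, 49, 64, 81, 100, 121, 144, 169}


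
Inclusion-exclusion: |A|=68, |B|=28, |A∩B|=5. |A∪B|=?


|A ∪ B| = |A| + |B| - |A ∩ B|
= 68 + 28 - 5
= 91

|A ∪ B| = 91


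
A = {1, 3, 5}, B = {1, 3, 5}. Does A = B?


Two sets are equal iff they have exactly the same elements.
A = {1, 3, 5}
B = {1, 3, 5}
Same elements → A = B

Yes, A = B


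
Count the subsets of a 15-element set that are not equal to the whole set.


Total subsets = 2^n = 2^15 = 32768
Proper subsets exclude the set itself: 2^n - 1
= 32768 - 1
= 32767

Number of proper subsets = 32767


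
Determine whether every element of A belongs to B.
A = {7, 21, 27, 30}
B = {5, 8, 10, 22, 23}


A ⊆ B means every element of A is in B.
Elements in A not in B: {7, 21, 27, 30}
So A ⊄ B.

No, A ⊄ B


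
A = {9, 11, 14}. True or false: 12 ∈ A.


A = {9, 11, 14}
Checking if 12 is in A
12 is not in A → False

12 ∉ A


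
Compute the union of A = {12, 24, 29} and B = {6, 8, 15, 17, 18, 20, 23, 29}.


A ∪ B = all elements in A or B (or both)
A = {12, 24, 29}
B = {6, 8, 15, 17, 18, 20, 23, 29}
A ∪ B = {6, 8, 12, 15, 17, 18, 20, 23, 24, 29}

A ∪ B = {6, 8, 12, 15, 17, 18, 20, 23, 24, 29}


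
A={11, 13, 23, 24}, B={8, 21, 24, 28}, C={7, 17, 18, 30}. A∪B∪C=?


A ∪ B = {8, 11, 13, 21, 23, 24, 28}
(A ∪ B) ∪ C = {7, 8, 11, 13, 17, 18, 21, 23, 24, 28, 30}

A ∪ B ∪ C = {7, 8, 11, 13, 17, 18, 21, 23, 24, 28, 30}


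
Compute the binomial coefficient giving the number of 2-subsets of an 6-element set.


C(n,k) = n! / (k!(n-k)!)
C(6,2) = 6! / (2!4!)
= 15

C(6,2) = 15


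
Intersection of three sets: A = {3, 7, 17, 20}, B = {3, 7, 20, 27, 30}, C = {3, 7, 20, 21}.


A ∩ B = {3, 7, 20}
(A ∩ B) ∩ C = {3, 7, 20}

A ∩ B ∩ C = {3, 7, 20}


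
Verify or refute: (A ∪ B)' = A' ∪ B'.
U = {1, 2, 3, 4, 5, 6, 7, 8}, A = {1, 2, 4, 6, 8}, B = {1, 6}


LHS: A ∪ B = {1, 2, 4, 6, 8}
(A ∪ B)' = U \ (A ∪ B) = {3, 5, 7}
A' = {3, 5, 7}, B' = {2, 3, 4, 5, 7, 8}
Claimed RHS: A' ∪ B' = {2, 3, 4, 5, 7, 8}
Identity is INVALID: LHS = {3, 5, 7} but the RHS claimed here equals {2, 3, 4, 5, 7, 8}. The correct form is (A ∪ B)' = A' ∩ B'.

Identity is invalid: (A ∪ B)' = {3, 5, 7} but A' ∪ B' = {2, 3, 4, 5, 7, 8}. The correct De Morgan law is (A ∪ B)' = A' ∩ B'.


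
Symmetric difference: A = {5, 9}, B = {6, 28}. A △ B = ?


A △ B = (A \ B) ∪ (B \ A) = elements in exactly one of A or B
A \ B = {5, 9}
B \ A = {6, 28}
A △ B = {5, 6, 9, 28}

A △ B = {5, 6, 9, 28}


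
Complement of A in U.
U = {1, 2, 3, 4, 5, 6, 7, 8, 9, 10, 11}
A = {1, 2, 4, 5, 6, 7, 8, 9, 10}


Aᶜ = U \ A = elements in U but not in A
U = {1, 2, 3, 4, 5, 6, 7, 8, 9, 10, 11}
A = {1, 2, 4, 5, 6, 7, 8, 9, 10}
Aᶜ = {3, 11}

Aᶜ = {3, 11}


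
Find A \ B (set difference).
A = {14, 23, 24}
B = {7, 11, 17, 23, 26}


A \ B = elements in A but not in B
A = {14, 23, 24}
B = {7, 11, 17, 23, 26}
Remove from A any elements in B
A \ B = {14, 24}

A \ B = {14, 24}


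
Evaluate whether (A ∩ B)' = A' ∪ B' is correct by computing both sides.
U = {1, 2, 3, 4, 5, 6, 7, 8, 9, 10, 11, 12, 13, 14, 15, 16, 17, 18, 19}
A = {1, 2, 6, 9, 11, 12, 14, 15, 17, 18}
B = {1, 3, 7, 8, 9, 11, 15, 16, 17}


LHS: A ∩ B = {1, 9, 11, 15, 17}
(A ∩ B)' = U \ (A ∩ B) = {2, 3, 4, 5, 6, 7, 8, 10, 12, 13, 14, 16, 18, 19}
A' = {3, 4, 5, 7, 8, 10, 13, 16, 19}, B' = {2, 4, 5, 6, 10, 12, 13, 14, 18, 19}
Claimed RHS: A' ∪ B' = {2, 3, 4, 5, 6, 7, 8, 10, 12, 13, 14, 16, 18, 19}
Identity is VALID: LHS = RHS = {2, 3, 4, 5, 6, 7, 8, 10, 12, 13, 14, 16, 18, 19} ✓

Identity is valid. (A ∩ B)' = A' ∪ B' = {2, 3, 4, 5, 6, 7, 8, 10, 12, 13, 14, 16, 18, 19}


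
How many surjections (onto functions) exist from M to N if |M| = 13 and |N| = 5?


n = |M| = 13, k = |N| = 5. Surjections via inclusion-exclusion:
S(n,k) = Σ(-1)^i × C(k,i) × (k-i)^n, i=0 to k
i=0: (-1)^0×C(5,0)×5^13 = 1220703125
i=1: (-1)^1×C(5,1)×4^13 = -335544320
i=2: (-1)^2×C(5,2)×3^13 = 15943230
i=3: (-1)^3×C(5,3)×2^13 = -81920
i=4: (-1)^4×C(5,4)×1^13 = 5
i=5: (-1)^5×C(5,5)×0^13 = 0
Total = 901020120

Number of surjections = 901020120


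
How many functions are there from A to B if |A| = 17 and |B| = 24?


Each of |A| = 17 inputs maps to any of |B| = 24 outputs.
# functions = |B|^|A| = 24^17
= 290797794982682557415424

Number of functions = 290797794982682557415424


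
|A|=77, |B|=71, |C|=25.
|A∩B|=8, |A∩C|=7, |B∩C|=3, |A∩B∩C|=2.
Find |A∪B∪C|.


|A∪B∪C| = |A|+|B|+|C| - |A∩B|-|A∩C|-|B∩C| + |A∩B∩C|
= 77+71+25 - 8-7-3 + 2
= 173 - 18 + 2
= 157

|A ∪ B ∪ C| = 157


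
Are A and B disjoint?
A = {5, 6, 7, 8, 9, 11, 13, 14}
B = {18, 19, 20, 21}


Disjoint means A ∩ B = ∅.
A ∩ B = ∅
A ∩ B = ∅, so A and B are disjoint.

Yes, A and B are disjoint


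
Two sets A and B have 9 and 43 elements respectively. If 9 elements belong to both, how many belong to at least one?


|A ∪ B| = |A| + |B| - |A ∩ B|
= 9 + 43 - 9
= 43

|A ∪ B| = 43


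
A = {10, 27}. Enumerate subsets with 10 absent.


A subset of A that omits 10 is a subset of A \ {10}, so there are 2^(n-1) = 2^1 = 2 of them.
Subsets excluding 10: ∅, {27}

Subsets excluding 10 (2 total): ∅, {27}


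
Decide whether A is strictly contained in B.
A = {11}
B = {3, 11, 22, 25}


A ⊂ B requires: A ⊆ B AND A ≠ B.
A ⊆ B? Yes
A = B? No
A ⊂ B: Yes (A is a proper subset of B)

Yes, A ⊂ B


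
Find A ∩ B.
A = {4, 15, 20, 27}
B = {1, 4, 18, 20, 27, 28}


A ∩ B = elements in both A and B
A = {4, 15, 20, 27}
B = {1, 4, 18, 20, 27, 28}
A ∩ B = {4, 20, 27}

A ∩ B = {4, 20, 27}


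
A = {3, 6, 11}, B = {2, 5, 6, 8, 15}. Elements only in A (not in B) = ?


A = {3, 6, 11}
B = {2, 5, 6, 8, 15}
Region: only in A (not in B)
Elements: {3, 11}

Elements only in A (not in B): {3, 11}


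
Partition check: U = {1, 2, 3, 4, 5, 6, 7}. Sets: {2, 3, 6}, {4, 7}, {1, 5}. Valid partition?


A partition requires: (1) non-empty parts, (2) pairwise disjoint, (3) union = U
Parts: {2, 3, 6}, {4, 7}, {1, 5}
Union of parts: {1, 2, 3, 4, 5, 6, 7}
U = {1, 2, 3, 4, 5, 6, 7}
All non-empty? True
Pairwise disjoint? True
Covers U? True

Yes, valid partition


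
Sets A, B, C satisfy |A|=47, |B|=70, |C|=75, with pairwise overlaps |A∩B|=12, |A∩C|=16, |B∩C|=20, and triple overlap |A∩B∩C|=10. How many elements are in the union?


|A∪B∪C| = |A|+|B|+|C| - |A∩B|-|A∩C|-|B∩C| + |A∩B∩C|
= 47+70+75 - 12-16-20 + 10
= 192 - 48 + 10
= 154

|A ∪ B ∪ C| = 154


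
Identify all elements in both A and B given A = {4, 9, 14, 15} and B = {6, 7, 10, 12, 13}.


A = {4, 9, 14, 15}
B = {6, 7, 10, 12, 13}
Region: in both A and B
Elements: ∅

Elements in both A and B: ∅


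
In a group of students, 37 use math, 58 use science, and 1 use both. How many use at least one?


|A ∪ B| = |A| + |B| - |A ∩ B|
= 37 + 58 - 1
= 94

|A ∪ B| = 94


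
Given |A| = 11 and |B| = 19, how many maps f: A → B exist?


Each of |A| = 11 inputs maps to any of |B| = 19 outputs.
# functions = |B|^|A| = 19^11
= 116490258898219

Number of functions = 116490258898219


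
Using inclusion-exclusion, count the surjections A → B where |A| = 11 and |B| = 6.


n = |A| = 11, k = |B| = 6. Surjections via inclusion-exclusion:
S(n,k) = Σ(-1)^i × C(k,i) × (k-i)^n, i=0 to k
i=0: (-1)^0×C(6,0)×6^11 = 362797056
i=1: (-1)^1×C(6,1)×5^11 = -292968750
i=2: (-1)^2×C(6,2)×4^11 = 62914560
i=3: (-1)^3×C(6,3)×3^11 = -3542940
i=4: (-1)^4×C(6,4)×2^11 = 30720
i=5: (-1)^5×C(6,5)×1^11 = -6
i=6: (-1)^6×C(6,6)×0^11 = 0
Total = 129230640

Number of surjections = 129230640


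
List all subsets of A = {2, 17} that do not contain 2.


A subset of A that omits 2 is a subset of A \ {2}, so there are 2^(n-1) = 2^1 = 2 of them.
Subsets excluding 2: ∅, {17}

Subsets excluding 2 (2 total): ∅, {17}


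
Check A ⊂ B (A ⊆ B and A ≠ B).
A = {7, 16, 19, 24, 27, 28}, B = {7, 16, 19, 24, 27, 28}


A ⊂ B requires: A ⊆ B AND A ≠ B.
A ⊆ B? Yes
A = B? Yes
A = B, so A is not a PROPER subset.

No, A is not a proper subset of B


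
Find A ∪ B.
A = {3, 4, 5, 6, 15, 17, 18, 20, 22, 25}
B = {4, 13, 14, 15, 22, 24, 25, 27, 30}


A ∪ B = all elements in A or B (or both)
A = {3, 4, 5, 6, 15, 17, 18, 20, 22, 25}
B = {4, 13, 14, 15, 22, 24, 25, 27, 30}
A ∪ B = {3, 4, 5, 6, 13, 14, 15, 17, 18, 20, 22, 24, 25, 27, 30}

A ∪ B = {3, 4, 5, 6, 13, 14, 15, 17, 18, 20, 22, 24, 25, 27, 30}


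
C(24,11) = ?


C(n,k) = n! / (k!(n-k)!)
C(24,11) = 24! / (11!13!)
= 2496144

C(24,11) = 2496144


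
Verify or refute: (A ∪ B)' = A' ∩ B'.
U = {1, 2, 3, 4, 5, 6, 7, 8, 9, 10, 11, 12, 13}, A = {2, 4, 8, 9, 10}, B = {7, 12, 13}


LHS: A ∪ B = {2, 4, 7, 8, 9, 10, 12, 13}
(A ∪ B)' = U \ (A ∪ B) = {1, 3, 5, 6, 11}
A' = {1, 3, 5, 6, 7, 11, 12, 13}, B' = {1, 2, 3, 4, 5, 6, 8, 9, 10, 11}
Claimed RHS: A' ∩ B' = {1, 3, 5, 6, 11}
Identity is VALID: LHS = RHS = {1, 3, 5, 6, 11} ✓

Identity is valid. (A ∪ B)' = A' ∩ B' = {1, 3, 5, 6, 11}


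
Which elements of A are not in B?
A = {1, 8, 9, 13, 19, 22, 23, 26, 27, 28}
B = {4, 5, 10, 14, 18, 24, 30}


A \ B = elements in A but not in B
A = {1, 8, 9, 13, 19, 22, 23, 26, 27, 28}
B = {4, 5, 10, 14, 18, 24, 30}
Remove from A any elements in B
A \ B = {1, 8, 9, 13, 19, 22, 23, 26, 27, 28}

A \ B = {1, 8, 9, 13, 19, 22, 23, 26, 27, 28}
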